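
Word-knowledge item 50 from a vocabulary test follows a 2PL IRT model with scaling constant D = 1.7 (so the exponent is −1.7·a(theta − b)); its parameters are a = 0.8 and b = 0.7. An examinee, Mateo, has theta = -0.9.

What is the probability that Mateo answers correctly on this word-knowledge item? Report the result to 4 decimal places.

0.1019

P(theta) = 1 / (1 + exp(−D·a(theta − b)))
Exponent: 1.7 × 0.8 × (-0.9 − 0.7) = -2.1760
1/(1 + e^{2.1760}) = 0.1019
P = 0.1019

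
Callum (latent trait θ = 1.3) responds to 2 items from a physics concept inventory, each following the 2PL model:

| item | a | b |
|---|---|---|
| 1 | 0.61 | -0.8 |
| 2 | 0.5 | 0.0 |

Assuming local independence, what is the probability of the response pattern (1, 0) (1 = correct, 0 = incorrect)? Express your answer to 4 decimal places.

0.2684

P(θ) = 1 / (1 + exp(−a(θ − b)))
P_1 = 1/(1+e^{-1.2810}) = 0.7826
P_2 = 1/(1+e^{-0.6500}) = 0.6570
L = P_1 × (1−P_2) = 0.7826 × 0.3430 = 0.26843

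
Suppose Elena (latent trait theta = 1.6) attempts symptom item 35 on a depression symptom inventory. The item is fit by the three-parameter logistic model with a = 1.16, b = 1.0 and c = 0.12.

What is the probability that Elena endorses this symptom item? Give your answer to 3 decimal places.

0.707

P(theta) = c + (1 − c) · 1 / (1 + exp(−a(theta − b)))
Exponent: 1.16 × (1.6 − 1.0) = 0.6960
1/(1 + e^{-0.6960}) = 0.6673
P = 0.12 + 0.88 × 0.6673 = 0.7072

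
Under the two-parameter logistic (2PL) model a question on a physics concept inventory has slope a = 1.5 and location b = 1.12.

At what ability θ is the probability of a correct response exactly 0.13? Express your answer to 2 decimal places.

P(θ) = 1 / (1 + exp(−a(θ − b)))
logit = ln(0.1300/0.8700) = -1.9010
θ = b + logit/(a) = 1.12 + (-1.9010)/1.5000 = -0.1473

-0.15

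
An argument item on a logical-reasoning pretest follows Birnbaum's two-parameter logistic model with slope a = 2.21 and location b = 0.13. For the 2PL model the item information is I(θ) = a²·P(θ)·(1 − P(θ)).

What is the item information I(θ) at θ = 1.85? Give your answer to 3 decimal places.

P = 1/(1+e^{-3.8012}) = 0.9781
P(1−P) = 0.9781 × 0.0219 = 0.0214
I = a² × P(1−P) = 2.21² × 0.0214 = 0.10441

0.104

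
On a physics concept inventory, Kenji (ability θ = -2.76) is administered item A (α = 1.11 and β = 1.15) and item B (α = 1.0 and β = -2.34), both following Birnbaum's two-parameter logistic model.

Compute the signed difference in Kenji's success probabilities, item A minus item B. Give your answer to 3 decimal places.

-0.384

P(θ) = 1 / (1 + exp(−α(θ − β)))
P_A = 0.0129
P_B = 0.3965
P_A − P_B = -0.3836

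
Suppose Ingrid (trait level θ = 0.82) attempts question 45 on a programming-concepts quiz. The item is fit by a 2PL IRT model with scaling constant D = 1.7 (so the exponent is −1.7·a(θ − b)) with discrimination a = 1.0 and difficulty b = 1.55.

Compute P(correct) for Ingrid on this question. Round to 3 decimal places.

P(θ) = 1 / (1 + exp(−D·a(θ − b)))
Exponent: 1.7 × 1.0 × (0.82 − 1.55) = -1.2410
1/(1 + e^{1.2410}) = 0.2243
P = 0.2243

0.224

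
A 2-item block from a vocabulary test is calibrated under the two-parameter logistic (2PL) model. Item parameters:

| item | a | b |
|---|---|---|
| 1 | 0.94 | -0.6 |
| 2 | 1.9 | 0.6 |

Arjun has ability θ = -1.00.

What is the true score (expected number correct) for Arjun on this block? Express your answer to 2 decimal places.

P(θ) = 1 / (1 + exp(−a(θ − b)))
P_1 = 1/(1+e^{0.3760}) = 0.4071
P_2 = 1/(1+e^{3.0400}) = 0.0457
E[score] = 0.4071 + 0.0457 = 0.4527

0.45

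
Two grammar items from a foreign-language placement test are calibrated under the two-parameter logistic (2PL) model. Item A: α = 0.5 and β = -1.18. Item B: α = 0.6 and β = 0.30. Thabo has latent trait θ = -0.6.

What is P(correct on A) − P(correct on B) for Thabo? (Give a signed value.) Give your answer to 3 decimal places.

P(θ) = 1 / (1 + exp(−α(θ − β)))
P_A = 0.5720
P_B = 0.3682
P_A − P_B = 0.2038

0.204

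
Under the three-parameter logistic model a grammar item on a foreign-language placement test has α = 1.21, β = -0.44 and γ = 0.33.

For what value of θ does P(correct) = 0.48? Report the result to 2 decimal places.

P(θ) = γ + (1 − γ) · 1 / (1 + exp(−α(θ − β)))
Remove guessing floor: (0.48 − 0.33)/(1 − 0.33) = 0.2239
logit = ln(0.2239/0.7761) = -1.2432
θ = β + logit/(α) = -0.44 + (-1.2432)/1.2100 = -1.4674

-1.47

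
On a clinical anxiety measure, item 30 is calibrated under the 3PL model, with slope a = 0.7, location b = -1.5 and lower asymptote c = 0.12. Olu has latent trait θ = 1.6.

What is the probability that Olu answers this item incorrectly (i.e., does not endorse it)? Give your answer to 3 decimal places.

P(θ) = c + (1 − c) · 1 / (1 + exp(−a(θ − b)))
Exponent: 0.7 × (1.6 − (-1.5)) = 2.1700
1/(1 + e^{-2.1700}) = 0.8975
P = 0.12 + 0.88 × 0.8975 = 0.9098
P(incorrect) = 1 − 0.9098 = 0.0902

0.090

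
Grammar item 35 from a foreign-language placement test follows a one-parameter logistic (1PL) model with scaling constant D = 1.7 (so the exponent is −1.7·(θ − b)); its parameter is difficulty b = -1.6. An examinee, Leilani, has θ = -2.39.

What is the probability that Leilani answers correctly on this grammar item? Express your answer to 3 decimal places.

P(θ) = 1 / (1 + exp(−D·(θ − b)))
Exponent: 1.7 × (-2.39 − (-1.6)) = -1.3430
1/(1 + e^{1.3430}) = 0.2070
P = 0.2070

0.207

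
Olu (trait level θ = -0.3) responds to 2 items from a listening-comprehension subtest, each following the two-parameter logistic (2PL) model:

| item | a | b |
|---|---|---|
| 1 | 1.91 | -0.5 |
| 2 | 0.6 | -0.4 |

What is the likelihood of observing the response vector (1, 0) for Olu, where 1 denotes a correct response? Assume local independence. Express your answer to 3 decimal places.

P(θ) = 1 / (1 + exp(−a(θ − b)))
P_1 = 1/(1+e^{-0.3820}) = 0.5944
P_2 = 1/(1+e^{-0.0600}) = 0.5150
L = P_1 × (1−P_2) = 0.5944 × 0.4850 = 0.28827

0.288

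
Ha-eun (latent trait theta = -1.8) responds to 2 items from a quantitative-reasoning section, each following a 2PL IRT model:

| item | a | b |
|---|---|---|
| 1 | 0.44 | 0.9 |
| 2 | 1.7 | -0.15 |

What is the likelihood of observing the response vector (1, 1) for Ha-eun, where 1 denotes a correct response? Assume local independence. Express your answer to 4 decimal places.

0.0133

P(theta) = 1 / (1 + exp(−a(theta − b)))
P_1 = 1/(1+e^{1.1880}) = 0.2336
P_2 = 1/(1+e^{2.8050}) = 0.0571
L = P_1 × P_2 = 0.2336 × 0.0571 = 0.01333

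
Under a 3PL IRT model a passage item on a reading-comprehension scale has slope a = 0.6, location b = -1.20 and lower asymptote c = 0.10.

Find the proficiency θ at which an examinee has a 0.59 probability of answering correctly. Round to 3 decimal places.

P(θ) = c + (1 − c) · 1 / (1 + exp(−a(θ − b)))
Remove guessing floor: (0.59 − 0.10)/(1 − 0.10) = 0.5444
logit = ln(0.5444/0.4556) = 0.1782
θ = b + logit/(a) = -1.20 + 0.1782/0.6000 = -0.9029

-0.903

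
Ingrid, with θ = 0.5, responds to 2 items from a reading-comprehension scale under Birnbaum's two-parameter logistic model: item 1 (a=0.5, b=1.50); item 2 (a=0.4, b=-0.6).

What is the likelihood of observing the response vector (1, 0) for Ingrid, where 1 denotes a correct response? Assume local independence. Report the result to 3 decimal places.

P(θ) = 1 / (1 + exp(−a(θ − b)))
P_1 = 1/(1+e^{0.5000}) = 0.3775
P_2 = 1/(1+e^{-0.4400}) = 0.6083
L = P_1 × (1−P_2) = 0.3775 × 0.3917 = 0.14790

0.148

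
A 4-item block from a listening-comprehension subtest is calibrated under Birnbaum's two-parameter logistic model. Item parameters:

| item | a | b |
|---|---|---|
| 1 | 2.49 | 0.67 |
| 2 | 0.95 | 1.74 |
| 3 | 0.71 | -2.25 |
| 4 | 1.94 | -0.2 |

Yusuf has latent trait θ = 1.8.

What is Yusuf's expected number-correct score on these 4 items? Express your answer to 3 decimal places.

3.384

P(θ) = 1 / (1 + exp(−a(θ − b)))
P_1 = 1/(1+e^{-2.8137}) = 0.9434
P_2 = 1/(1+e^{-0.0570}) = 0.5142
P_3 = 1/(1+e^{-2.8755}) = 0.9466
P_4 = 1/(1+e^{-3.8800}) = 0.9798
E[score] = 0.9434 + 0.5142 + 0.9466 + 0.9798 = 3.3840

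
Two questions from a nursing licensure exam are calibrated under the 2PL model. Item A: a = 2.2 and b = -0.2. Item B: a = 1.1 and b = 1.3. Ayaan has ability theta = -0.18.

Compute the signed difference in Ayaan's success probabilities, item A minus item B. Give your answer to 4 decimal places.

P(theta) = 1 / (1 + exp(−a(theta − b)))
P_A = 0.5110
P_B = 0.1641
P_A − P_B = 0.3469

0.3469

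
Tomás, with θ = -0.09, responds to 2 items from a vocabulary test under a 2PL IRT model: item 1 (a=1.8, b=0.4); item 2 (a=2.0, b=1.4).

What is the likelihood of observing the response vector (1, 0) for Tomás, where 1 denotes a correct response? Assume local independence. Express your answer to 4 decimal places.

P(θ) = 1 / (1 + exp(−a(θ − b)))
P_1 = 1/(1+e^{0.8820}) = 0.2928
P_2 = 1/(1+e^{2.9800}) = 0.0483
L = P_1 × (1−P_2) = 0.2928 × 0.9517 = 0.27861

0.2786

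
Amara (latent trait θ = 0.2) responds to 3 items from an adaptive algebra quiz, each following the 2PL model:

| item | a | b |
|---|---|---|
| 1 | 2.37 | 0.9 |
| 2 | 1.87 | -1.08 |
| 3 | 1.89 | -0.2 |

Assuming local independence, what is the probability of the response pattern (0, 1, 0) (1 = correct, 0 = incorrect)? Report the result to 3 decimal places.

0.246

P(θ) = 1 / (1 + exp(−a(θ − b)))
P_1 = 1/(1+e^{1.6590}) = 0.1599
P_2 = 1/(1+e^{-2.3936}) = 0.9163
P_3 = 1/(1+e^{-0.7560}) = 0.6805
L = (1−P_1) × P_2 × (1−P_3) = 0.8401 × 0.9163 × 0.3195 = 0.24597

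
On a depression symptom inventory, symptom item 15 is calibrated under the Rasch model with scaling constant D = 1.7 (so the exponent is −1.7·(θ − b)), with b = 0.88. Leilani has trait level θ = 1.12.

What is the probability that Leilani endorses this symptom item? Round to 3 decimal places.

P(θ) = 1 / (1 + exp(−D·(θ − b)))
Exponent: 1.7 × (1.12 − 0.88) = 0.4080
1/(1 + e^{-0.4080}) = 0.6006
P = 0.6006

0.601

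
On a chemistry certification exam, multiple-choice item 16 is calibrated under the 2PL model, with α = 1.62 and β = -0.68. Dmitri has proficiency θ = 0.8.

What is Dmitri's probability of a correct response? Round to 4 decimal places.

0.9166

P(θ) = 1 / (1 + exp(−α(θ − β)))
Exponent: 1.62 × (0.8 − (-0.68)) = 2.3976
1/(1 + e^{-2.3976}) = 0.9166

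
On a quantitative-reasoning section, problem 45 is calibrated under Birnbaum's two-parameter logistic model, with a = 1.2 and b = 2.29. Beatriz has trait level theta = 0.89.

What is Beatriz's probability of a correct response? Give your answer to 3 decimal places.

0.157

P(theta) = 1 / (1 + exp(−a(theta − b)))
Exponent: 1.2 × (0.89 − 2.29) = -1.6800
1/(1 + e^{1.6800}) = 0.1571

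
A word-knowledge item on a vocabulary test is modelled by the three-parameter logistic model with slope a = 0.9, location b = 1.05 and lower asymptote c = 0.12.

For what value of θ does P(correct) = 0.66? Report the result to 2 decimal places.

P(θ) = c + (1 − c) · 1 / (1 + exp(−a(θ − b)))
Remove guessing floor: (0.66 − 0.12)/(1 − 0.12) = 0.6136
logit = ln(0.6136/0.3864) = 0.4626
θ = b + logit/(a) = 1.05 + 0.4626/0.9000 = 1.5640

1.56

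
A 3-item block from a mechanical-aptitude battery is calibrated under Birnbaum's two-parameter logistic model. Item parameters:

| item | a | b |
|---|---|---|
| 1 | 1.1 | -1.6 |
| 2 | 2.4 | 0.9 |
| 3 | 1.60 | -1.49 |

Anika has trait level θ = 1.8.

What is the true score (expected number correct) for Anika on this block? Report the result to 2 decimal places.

2.87

P(θ) = 1 / (1 + exp(−a(θ − b)))
P_1 = 1/(1+e^{-3.7400}) = 0.9768
P_2 = 1/(1+e^{-2.1600}) = 0.8966
P_3 = 1/(1+e^{-5.2640}) = 0.9949
E[score] = 0.9768 + 0.8966 + 0.9949 = 2.8682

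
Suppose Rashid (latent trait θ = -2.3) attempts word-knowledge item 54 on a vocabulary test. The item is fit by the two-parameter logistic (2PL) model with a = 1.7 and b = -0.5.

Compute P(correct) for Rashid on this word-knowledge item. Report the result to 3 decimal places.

0.045

P(θ) = 1 / (1 + exp(−a(θ − b)))
Exponent: 1.7 × (-2.3 − (-0.5)) = -3.0600
1/(1 + e^{3.0600}) = 0.0448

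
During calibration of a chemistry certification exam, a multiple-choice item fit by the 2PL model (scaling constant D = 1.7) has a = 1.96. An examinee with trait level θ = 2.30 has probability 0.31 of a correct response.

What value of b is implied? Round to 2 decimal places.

P(θ) = 1 / (1 + exp(−D·a(θ − b)))
logit(0.31) = ln(0.31/0.69) = -0.8001
b = θ − logit/(1.7·a) = 2.30 − (-0.8001)/3.3320 = 2.5401

2.54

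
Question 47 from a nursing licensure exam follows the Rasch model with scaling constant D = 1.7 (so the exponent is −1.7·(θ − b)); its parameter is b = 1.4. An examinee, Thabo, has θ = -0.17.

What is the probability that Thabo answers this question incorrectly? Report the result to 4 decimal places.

P(θ) = 1 / (1 + exp(−D·(θ − b)))
Exponent: 1.7 × (-0.17 − 1.4) = -2.6690
1/(1 + e^{2.6690}) = 0.0648
P = 0.0648
P(incorrect) = 1 − 0.0648 = 0.9352

0.9352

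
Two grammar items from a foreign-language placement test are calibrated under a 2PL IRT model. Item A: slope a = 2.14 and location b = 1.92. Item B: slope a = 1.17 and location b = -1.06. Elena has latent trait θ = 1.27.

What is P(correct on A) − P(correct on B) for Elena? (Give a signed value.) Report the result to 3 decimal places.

P(θ) = 1 / (1 + exp(−a(θ − b)))
P_A = 0.1992
P_B = 0.9385
P_A − P_B = -0.7393

-0.739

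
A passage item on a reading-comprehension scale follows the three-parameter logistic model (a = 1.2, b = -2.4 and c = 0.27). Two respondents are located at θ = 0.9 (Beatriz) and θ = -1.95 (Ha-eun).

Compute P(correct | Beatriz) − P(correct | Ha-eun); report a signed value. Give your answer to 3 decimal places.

0.255

P(θ) = c + (1 − c) · 1 / (1 + exp(−a(θ − b)))
P(Beatriz) = 0.9863  [exponent 3.9600]
P(Ha-eun) = 0.7312  [exponent 0.5400]
Difference = 0.9863 − 0.7312 = 0.2551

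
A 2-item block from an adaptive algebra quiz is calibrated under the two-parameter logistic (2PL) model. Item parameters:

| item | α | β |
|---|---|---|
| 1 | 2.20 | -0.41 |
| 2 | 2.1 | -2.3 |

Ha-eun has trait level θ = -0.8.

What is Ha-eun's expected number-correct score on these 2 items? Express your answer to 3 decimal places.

P(θ) = 1 / (1 + exp(−α(θ − β)))
P_1 = 1/(1+e^{0.8580}) = 0.2978
P_2 = 1/(1+e^{-3.1500}) = 0.9589
E[score] = 0.2978 + 0.9589 = 1.2567

1.257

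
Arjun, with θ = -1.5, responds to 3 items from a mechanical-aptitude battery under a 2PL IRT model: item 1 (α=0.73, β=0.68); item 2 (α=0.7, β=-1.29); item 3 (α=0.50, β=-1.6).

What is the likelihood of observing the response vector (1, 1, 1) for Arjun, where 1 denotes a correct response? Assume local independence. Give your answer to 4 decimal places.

0.0402

P(θ) = 1 / (1 + exp(−α(θ − β)))
P_1 = 1/(1+e^{1.5914}) = 0.1692
P_2 = 1/(1+e^{0.1470}) = 0.4633
P_3 = 1/(1+e^{-0.0500}) = 0.5125
L = P_1 × P_2 × P_3 = 0.1692 × 0.4633 × 0.5125 = 0.04017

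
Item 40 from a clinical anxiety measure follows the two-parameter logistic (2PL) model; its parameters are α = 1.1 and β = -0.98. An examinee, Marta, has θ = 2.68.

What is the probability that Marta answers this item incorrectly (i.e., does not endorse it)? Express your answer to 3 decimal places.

P(θ) = 1 / (1 + exp(−α(θ − β)))
Exponent: 1.1 × (2.68 − (-0.98)) = 4.0260
1/(1 + e^{-4.0260}) = 0.9825
P(incorrect) = 1 − 0.9825 = 0.0175

0.018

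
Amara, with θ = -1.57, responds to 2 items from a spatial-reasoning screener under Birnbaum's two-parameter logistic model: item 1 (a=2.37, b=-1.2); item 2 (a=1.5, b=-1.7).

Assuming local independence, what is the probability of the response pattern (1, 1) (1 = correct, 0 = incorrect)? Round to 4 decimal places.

0.1612

P(θ) = 1 / (1 + exp(−a(θ − b)))
P_1 = 1/(1+e^{0.8769}) = 0.2938
P_2 = 1/(1+e^{-0.1950}) = 0.5486
L = P_1 × P_2 = 0.2938 × 0.5486 = 0.16119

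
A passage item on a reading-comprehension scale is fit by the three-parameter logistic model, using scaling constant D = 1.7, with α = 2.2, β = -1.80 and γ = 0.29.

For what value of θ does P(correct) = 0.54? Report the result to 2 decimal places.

P(θ) = γ + (1 − γ) · 1 / (1 + exp(−D·α(θ − β)))
Remove guessing floor: (0.54 − 0.29)/(1 − 0.29) = 0.3521
logit = ln(0.3521/0.6479) = -0.6098
θ = β + logit/(1.7·α) = -1.80 + (-0.6098)/3.7400 = -1.9630

-1.96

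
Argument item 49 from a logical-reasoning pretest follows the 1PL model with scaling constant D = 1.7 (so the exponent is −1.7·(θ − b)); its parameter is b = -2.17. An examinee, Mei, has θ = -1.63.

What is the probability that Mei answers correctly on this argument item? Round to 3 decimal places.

P(θ) = 1 / (1 + exp(−D·(θ − b)))
Exponent: 1.7 × (-1.63 − (-2.17)) = 0.9180
1/(1 + e^{-0.9180}) = 0.7146
P = 0.7146

0.715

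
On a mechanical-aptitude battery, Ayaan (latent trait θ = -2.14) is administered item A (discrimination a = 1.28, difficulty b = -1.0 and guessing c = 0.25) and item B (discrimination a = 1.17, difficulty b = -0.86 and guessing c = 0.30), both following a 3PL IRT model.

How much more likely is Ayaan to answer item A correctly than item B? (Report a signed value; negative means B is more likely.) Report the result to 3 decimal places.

P(θ) = c + (1 − c) · 1 / (1 + exp(−a(θ − b)))
P_A = 0.3914
P_B = 0.4279
P_A − P_B = -0.0365

-0.037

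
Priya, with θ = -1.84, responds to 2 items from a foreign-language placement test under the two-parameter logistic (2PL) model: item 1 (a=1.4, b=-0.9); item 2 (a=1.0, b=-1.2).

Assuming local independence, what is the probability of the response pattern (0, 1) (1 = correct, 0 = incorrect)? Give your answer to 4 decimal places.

0.2722

P(θ) = 1 / (1 + exp(−a(θ − b)))
P_1 = 1/(1+e^{1.3160}) = 0.2115
P_2 = 1/(1+e^{0.6400}) = 0.3452
L = (1−P_1) × P_2 = 0.7885 × 0.3452 = 0.27223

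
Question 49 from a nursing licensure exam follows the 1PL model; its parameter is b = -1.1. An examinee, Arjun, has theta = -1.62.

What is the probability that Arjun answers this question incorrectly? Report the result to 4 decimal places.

P(theta) = 1 / (1 + exp(−(theta − b)))
Exponent: (-1.62 − (-1.1)) = -0.5200
1/(1 + e^{0.5200}) = 0.3729
P = 0.3729
P(incorrect) = 1 − 0.3729 = 0.6271

0.6271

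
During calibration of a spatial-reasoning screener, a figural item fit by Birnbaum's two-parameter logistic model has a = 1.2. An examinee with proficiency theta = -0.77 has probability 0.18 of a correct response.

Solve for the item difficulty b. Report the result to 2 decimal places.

0.49

P(theta) = 1 / (1 + exp(−a(theta − b)))
logit(0.18) = ln(0.18/0.82) = -1.5163
b = theta − logit/(a) = -0.77 − (-1.5163)/1.2000 = 0.4936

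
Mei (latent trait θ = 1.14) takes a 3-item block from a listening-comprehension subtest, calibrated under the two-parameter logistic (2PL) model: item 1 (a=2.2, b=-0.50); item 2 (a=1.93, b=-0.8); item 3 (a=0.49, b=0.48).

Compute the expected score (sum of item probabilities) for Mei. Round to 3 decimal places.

P(θ) = 1 / (1 + exp(−a(θ − b)))
P_1 = 1/(1+e^{-3.6080}) = 0.9736
P_2 = 1/(1+e^{-3.7442}) = 0.9769
P_3 = 1/(1+e^{-0.3234}) = 0.5802
E[score] = 0.9736 + 0.9769 + 0.5802 = 2.5307

2.531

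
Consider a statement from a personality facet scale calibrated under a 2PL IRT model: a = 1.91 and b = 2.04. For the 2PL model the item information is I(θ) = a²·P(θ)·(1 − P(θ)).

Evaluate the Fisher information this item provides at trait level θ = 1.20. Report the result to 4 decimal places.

P = 1/(1+e^{1.6044}) = 0.1674
P(1−P) = 0.1674 × 0.8326 = 0.1394
I = a² × P(1−P) = 1.91² × 0.1394 = 0.50838

0.5084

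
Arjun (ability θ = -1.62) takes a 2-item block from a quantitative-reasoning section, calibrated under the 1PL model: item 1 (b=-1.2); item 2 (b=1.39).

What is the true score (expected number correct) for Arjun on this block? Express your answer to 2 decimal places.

0.44

P(θ) = 1 / (1 + exp(−(θ − b)))
P_1 = 1/(1+e^{0.4200}) = 0.3965
P_2 = 1/(1+e^{3.0100}) = 0.0470
E[score] = 0.3965 + 0.0470 = 0.4435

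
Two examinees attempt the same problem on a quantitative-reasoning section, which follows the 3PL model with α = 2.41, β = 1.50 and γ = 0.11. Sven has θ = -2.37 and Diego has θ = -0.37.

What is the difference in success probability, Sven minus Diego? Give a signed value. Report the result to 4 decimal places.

P(θ) = γ + (1 − γ) · 1 / (1 + exp(−α(θ − β)))
P(Sven) = 0.1101  [exponent -9.3267]
P(Diego) = 0.1197  [exponent -4.5067]
Difference = 0.1101 − 0.1197 = -0.0096

-0.0096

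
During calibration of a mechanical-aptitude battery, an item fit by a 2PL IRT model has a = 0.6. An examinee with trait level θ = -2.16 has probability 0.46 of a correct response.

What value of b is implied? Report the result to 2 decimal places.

P(θ) = 1 / (1 + exp(−a(θ − b)))
logit(0.46) = ln(0.46/0.54) = -0.1603
b = θ − logit/(a) = -2.16 − (-0.1603)/0.6000 = -1.8928

-1.89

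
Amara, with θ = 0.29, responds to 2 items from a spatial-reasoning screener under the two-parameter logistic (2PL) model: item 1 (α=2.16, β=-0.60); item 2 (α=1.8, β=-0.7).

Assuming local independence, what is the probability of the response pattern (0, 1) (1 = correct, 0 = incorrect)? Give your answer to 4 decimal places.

P(θ) = 1 / (1 + exp(−α(θ − β)))
P_1 = 1/(1+e^{-1.9224}) = 0.8724
P_2 = 1/(1+e^{-1.7820}) = 0.8559
L = (1−P_1) × P_2 = 0.1276 × 0.8559 = 0.10921

0.1092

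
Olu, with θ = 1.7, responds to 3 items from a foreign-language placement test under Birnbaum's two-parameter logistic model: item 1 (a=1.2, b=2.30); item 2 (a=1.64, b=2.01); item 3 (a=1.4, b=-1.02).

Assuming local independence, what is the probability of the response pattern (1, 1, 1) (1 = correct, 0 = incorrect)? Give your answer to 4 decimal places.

0.1203

P(θ) = 1 / (1 + exp(−a(θ − b)))
P_1 = 1/(1+e^{0.7200}) = 0.3274
P_2 = 1/(1+e^{0.5084}) = 0.3756
P_3 = 1/(1+e^{-3.8080}) = 0.9783
L = P_1 × P_2 × P_3 = 0.3274 × 0.3756 × 0.9783 = 0.12029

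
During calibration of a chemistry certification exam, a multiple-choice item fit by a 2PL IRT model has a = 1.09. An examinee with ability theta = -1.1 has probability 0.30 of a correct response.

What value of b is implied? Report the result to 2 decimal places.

-0.32

P(theta) = 1 / (1 + exp(−a(theta − b)))
logit(0.30) = ln(0.30/0.70) = -0.8473
b = theta − logit/(a) = -1.1 − (-0.8473)/1.0900 = -0.3227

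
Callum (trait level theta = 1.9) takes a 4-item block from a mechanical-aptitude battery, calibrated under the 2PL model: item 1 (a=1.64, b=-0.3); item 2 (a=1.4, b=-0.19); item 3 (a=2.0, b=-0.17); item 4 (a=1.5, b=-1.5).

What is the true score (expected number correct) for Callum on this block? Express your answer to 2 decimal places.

3.90

P(theta) = 1 / (1 + exp(−a(theta − b)))
P_1 = 1/(1+e^{-3.6080}) = 0.9736
P_2 = 1/(1+e^{-2.9260}) = 0.9491
P_3 = 1/(1+e^{-4.1400}) = 0.9843
P_4 = 1/(1+e^{-5.1000}) = 0.9939
E[score] = 0.9736 + 0.9491 + 0.9843 + 0.9939 = 3.9010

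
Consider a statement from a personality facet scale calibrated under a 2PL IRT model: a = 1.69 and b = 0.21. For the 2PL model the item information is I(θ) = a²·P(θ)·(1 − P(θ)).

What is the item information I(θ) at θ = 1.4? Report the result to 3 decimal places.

0.297

P = 1/(1+e^{-2.0111}) = 0.8820
P(1−P) = 0.8820 × 0.1180 = 0.1041
I = a² × P(1−P) = 1.69² × 0.1041 = 0.29734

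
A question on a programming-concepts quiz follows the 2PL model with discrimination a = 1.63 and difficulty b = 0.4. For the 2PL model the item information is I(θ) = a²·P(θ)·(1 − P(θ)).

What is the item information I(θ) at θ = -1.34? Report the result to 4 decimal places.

0.1390

P = 1/(1+e^{2.8362}) = 0.0554
P(1−P) = 0.0554 × 0.9446 = 0.0523
I = a² × P(1−P) = 1.63² × 0.0523 = 0.13904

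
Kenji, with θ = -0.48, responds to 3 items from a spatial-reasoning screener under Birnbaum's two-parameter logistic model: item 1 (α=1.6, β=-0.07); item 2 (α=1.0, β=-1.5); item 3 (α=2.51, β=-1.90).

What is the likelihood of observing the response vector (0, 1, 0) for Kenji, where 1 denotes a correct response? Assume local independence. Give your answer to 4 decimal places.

P(θ) = 1 / (1 + exp(−α(θ − β)))
P_1 = 1/(1+e^{0.6560}) = 0.3416
P_2 = 1/(1+e^{-1.0200}) = 0.7350
P_3 = 1/(1+e^{-3.5642}) = 0.9725
L = (1−P_1) × P_2 × (1−P_3) = 0.6584 × 0.7350 × 0.0275 = 0.01333

0.0133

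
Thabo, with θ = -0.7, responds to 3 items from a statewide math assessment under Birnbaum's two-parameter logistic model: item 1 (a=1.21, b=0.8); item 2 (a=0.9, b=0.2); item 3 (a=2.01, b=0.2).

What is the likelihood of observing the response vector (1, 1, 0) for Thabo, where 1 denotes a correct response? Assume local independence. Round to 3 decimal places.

0.037

P(θ) = 1 / (1 + exp(−a(θ − b)))
P_1 = 1/(1+e^{1.8150}) = 0.1400
P_2 = 1/(1+e^{0.8100}) = 0.3079
P_3 = 1/(1+e^{1.8090}) = 0.1408
L = P_1 × P_2 × (1−P_3) = 0.1400 × 0.3079 × 0.8592 = 0.03705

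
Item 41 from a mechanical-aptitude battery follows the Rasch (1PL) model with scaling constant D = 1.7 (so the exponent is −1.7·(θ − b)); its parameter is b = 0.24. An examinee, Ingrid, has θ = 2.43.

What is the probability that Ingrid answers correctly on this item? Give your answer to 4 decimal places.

P(θ) = 1 / (1 + exp(−D·(θ − b)))
Exponent: 1.7 × (2.43 − 0.24) = 3.7230
1/(1 + e^{-3.7230}) = 0.9764
P = 0.9764

0.9764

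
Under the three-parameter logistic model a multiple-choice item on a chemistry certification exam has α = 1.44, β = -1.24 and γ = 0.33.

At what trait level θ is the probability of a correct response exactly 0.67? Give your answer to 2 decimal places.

-1.22

P(θ) = γ + (1 − γ) · 1 / (1 + exp(−α(θ − β)))
Remove guessing floor: (0.67 − 0.33)/(1 − 0.33) = 0.5075
logit = ln(0.5075/0.4925) = 0.0299
θ = β + logit/(α) = -1.24 + 0.0299/1.4400 = -1.2193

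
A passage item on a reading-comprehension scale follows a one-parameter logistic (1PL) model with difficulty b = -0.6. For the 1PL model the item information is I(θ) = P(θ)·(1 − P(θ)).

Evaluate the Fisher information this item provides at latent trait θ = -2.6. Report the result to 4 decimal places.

P = 1/(1+e^{2.0000}) = 0.1192
P(1−P) = 0.1192 × 0.8808 = 0.1050
I = P(1−P) = 0.10499

0.1050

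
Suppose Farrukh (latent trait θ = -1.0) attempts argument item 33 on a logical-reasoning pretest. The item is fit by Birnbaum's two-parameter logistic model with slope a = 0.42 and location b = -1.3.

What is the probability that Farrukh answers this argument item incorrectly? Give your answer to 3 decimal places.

P(θ) = 1 / (1 + exp(−a(θ − b)))
Exponent: 0.42 × (-1.0 − (-1.3)) = 0.1260
1/(1 + e^{-0.1260}) = 0.5315
P(incorrect) = 1 − 0.5315 = 0.4685

0.469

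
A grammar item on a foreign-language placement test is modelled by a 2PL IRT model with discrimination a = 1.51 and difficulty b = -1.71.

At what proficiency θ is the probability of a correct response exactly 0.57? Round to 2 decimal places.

-1.52

P(θ) = 1 / (1 + exp(−a(θ − b)))
logit = ln(0.5700/0.4300) = 0.2819
θ = b + logit/(a) = -1.71 + 0.2819/1.5100 = -1.5233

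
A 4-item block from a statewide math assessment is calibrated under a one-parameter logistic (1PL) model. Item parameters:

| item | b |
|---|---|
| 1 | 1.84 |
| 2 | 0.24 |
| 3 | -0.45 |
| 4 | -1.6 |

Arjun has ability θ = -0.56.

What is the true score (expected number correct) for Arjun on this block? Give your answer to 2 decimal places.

1.60

P(θ) = 1 / (1 + exp(−(θ − b)))
P_1 = 1/(1+e^{2.4000}) = 0.0832
P_2 = 1/(1+e^{0.8000}) = 0.3100
P_3 = 1/(1+e^{0.1100}) = 0.4725
P_4 = 1/(1+e^{-1.0400}) = 0.7389
E[score] = 0.0832 + 0.3100 + 0.4725 + 0.7389 = 1.6046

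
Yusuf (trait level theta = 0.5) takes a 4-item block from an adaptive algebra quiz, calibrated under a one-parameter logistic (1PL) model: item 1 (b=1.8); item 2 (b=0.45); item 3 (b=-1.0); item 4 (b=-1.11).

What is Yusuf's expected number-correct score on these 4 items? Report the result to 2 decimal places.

2.38

P(theta) = 1 / (1 + exp(−(theta − b)))
P_1 = 1/(1+e^{1.3000}) = 0.2142
P_2 = 1/(1+e^{-0.0500}) = 0.5125
P_3 = 1/(1+e^{-1.5000}) = 0.8176
P_4 = 1/(1+e^{-1.6100}) = 0.8334
E[score] = 0.2142 + 0.5125 + 0.8176 + 0.8334 = 2.3776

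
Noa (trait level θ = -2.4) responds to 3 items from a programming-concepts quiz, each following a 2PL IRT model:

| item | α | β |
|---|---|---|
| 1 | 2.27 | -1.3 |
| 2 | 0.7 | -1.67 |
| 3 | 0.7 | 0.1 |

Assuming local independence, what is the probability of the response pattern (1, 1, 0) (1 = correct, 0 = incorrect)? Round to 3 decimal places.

P(θ) = 1 / (1 + exp(−α(θ − β)))
P_1 = 1/(1+e^{2.4970}) = 0.0761
P_2 = 1/(1+e^{0.5110}) = 0.3750
P_3 = 1/(1+e^{1.7500}) = 0.1480
L = P_1 × P_2 × (1−P_3) = 0.0761 × 0.3750 × 0.8520 = 0.02430

0.024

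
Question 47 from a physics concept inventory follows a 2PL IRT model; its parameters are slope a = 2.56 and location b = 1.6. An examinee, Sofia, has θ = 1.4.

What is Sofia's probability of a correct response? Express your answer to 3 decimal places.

0.375

P(θ) = 1 / (1 + exp(−a(θ − b)))
Exponent: 2.56 × (1.4 − 1.6) = -0.5120
1/(1 + e^{0.5120}) = 0.3747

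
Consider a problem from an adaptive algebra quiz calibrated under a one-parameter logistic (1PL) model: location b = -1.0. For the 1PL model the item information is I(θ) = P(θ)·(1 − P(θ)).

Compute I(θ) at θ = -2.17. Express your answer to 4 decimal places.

0.1808

P = 1/(1+e^{1.1700}) = 0.2369
P(1−P) = 0.2369 × 0.7631 = 0.1808
I = P(1−P) = 0.18075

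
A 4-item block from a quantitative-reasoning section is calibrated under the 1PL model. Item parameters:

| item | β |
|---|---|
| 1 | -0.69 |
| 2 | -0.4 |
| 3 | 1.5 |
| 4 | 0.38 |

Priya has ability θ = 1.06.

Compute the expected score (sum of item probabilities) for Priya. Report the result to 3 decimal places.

P(θ) = 1 / (1 + exp(−(θ − β)))
P_1 = 1/(1+e^{-1.7500}) = 0.8520
P_2 = 1/(1+e^{-1.4600}) = 0.8115
P_3 = 1/(1+e^{0.4400}) = 0.3917
P_4 = 1/(1+e^{-0.6800}) = 0.6637
E[score] = 0.8520 + 0.8115 + 0.3917 + 0.6637 = 2.7190

2.719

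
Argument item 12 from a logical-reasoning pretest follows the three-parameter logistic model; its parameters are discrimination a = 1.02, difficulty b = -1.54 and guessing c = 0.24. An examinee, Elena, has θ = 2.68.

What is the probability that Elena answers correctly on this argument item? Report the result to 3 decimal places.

0.990

P(θ) = c + (1 − c) · 1 / (1 + exp(−a(θ − b)))
Exponent: 1.02 × (2.68 − (-1.54)) = 4.3044
1/(1 + e^{-4.3044}) = 0.9867
P = 0.24 + 0.76 × 0.9867 = 0.9899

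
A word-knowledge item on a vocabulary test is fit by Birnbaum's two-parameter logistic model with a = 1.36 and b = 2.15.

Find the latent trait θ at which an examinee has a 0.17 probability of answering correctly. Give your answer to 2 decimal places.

P(θ) = 1 / (1 + exp(−a(θ − b)))
logit = ln(0.1700/0.8300) = -1.5856
θ = b + logit/(a) = 2.15 + (-1.5856)/1.3600 = 0.9841

0.98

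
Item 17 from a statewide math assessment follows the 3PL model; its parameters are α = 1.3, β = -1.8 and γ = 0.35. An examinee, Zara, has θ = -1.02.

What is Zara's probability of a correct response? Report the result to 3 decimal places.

0.827

P(θ) = γ + (1 − γ) · 1 / (1 + exp(−α(θ − β)))
Exponent: 1.3 × (-1.02 − (-1.8)) = 1.0140
1/(1 + e^{-1.0140}) = 0.7338
P = 0.35 + 0.65 × 0.7338 = 0.8270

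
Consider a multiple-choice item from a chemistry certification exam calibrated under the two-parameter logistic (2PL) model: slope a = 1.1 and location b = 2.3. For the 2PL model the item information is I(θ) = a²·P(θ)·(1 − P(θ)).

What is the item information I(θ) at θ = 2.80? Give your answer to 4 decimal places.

0.2807

P = 1/(1+e^{-0.5500}) = 0.6341
P(1−P) = 0.6341 × 0.3659 = 0.2320
I = a² × P(1−P) = 1.1² × 0.2320 = 0.28073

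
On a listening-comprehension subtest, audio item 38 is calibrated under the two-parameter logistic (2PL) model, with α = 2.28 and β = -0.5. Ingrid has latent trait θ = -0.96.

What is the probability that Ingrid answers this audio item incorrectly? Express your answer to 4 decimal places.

P(θ) = 1 / (1 + exp(−α(θ − β)))
Exponent: 2.28 × (-0.96 − (-0.5)) = -1.0488
1/(1 + e^{1.0488}) = 0.2595
P(incorrect) = 1 − 0.2595 = 0.7405

0.7405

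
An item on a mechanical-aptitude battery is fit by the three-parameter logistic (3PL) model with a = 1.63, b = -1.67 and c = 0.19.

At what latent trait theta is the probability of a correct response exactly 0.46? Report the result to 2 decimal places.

P(theta) = c + (1 − c) · 1 / (1 + exp(−a(theta − b)))
Remove guessing floor: (0.46 − 0.19)/(1 − 0.19) = 0.3333
logit = ln(0.3333/0.6667) = -0.6931
theta = b + logit/(a) = -1.67 + (-0.6931)/1.6300 = -2.0952

-2.10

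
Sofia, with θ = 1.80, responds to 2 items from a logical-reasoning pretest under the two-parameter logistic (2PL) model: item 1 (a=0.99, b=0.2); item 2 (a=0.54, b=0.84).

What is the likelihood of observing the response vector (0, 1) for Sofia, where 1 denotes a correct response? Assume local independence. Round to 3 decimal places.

0.107

P(θ) = 1 / (1 + exp(−a(θ − b)))
P_1 = 1/(1+e^{-1.5840}) = 0.8298
P_2 = 1/(1+e^{-0.5184}) = 0.6268
L = (1−P_1) × P_2 = 0.1702 × 0.6268 = 0.10670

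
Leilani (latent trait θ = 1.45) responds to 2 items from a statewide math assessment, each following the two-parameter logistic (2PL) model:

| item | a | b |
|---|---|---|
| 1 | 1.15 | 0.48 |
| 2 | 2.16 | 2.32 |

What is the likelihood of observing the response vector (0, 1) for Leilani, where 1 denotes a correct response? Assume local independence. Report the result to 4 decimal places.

P(θ) = 1 / (1 + exp(−a(θ − b)))
P_1 = 1/(1+e^{-1.1155}) = 0.7532
P_2 = 1/(1+e^{1.8792}) = 0.1325
L = (1−P_1) × P_2 = 0.2468 × 0.1325 = 0.03270

0.0327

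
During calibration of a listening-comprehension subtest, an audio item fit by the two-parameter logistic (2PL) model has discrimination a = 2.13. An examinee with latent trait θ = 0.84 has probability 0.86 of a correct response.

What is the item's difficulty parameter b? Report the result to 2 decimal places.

P(θ) = 1 / (1 + exp(−a(θ − b)))
logit(0.86) = ln(0.86/0.14) = 1.8153
b = θ − logit/(a) = 0.84 − 1.8153/2.1300 = -0.0122

-0.01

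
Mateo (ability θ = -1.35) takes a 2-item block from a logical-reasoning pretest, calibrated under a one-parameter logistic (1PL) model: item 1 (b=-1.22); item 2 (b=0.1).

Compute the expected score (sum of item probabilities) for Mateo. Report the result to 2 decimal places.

0.66

P(θ) = 1 / (1 + exp(−(θ − b)))
P_1 = 1/(1+e^{0.1300}) = 0.4675
P_2 = 1/(1+e^{1.4500}) = 0.1900
E[score] = 0.4675 + 0.1900 = 0.6575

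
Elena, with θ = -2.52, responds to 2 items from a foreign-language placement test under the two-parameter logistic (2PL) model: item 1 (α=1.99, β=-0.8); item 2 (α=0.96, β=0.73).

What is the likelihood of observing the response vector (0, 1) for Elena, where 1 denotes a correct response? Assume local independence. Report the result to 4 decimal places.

0.0410

P(θ) = 1 / (1 + exp(−α(θ − β)))
P_1 = 1/(1+e^{3.4228}) = 0.0316
P_2 = 1/(1+e^{3.1200}) = 0.0423
L = (1−P_1) × P_2 = 0.9684 × 0.0423 = 0.04095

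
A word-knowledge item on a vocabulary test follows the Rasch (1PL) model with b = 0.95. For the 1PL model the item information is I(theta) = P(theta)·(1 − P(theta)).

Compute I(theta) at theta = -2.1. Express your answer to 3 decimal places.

0.043

P = 1/(1+e^{3.0500}) = 0.0452
P(1−P) = 0.0452 × 0.9548 = 0.0432
I = P(1−P) = 0.04317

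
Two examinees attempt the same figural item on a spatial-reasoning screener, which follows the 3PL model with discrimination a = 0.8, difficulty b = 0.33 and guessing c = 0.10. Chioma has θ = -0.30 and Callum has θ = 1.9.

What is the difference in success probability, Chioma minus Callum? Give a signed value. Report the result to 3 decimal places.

-0.362

P(θ) = c + (1 − c) · 1 / (1 + exp(−a(θ − b)))
P(Chioma) = 0.4389  [exponent -0.5040]
P(Callum) = 0.8005  [exponent 1.2560]
Difference = 0.4389 − 0.8005 = -0.3616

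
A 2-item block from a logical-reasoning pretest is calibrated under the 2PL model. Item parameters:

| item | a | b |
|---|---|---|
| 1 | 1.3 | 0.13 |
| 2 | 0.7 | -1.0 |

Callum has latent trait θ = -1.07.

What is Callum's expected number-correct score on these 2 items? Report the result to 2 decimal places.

P(θ) = 1 / (1 + exp(−a(θ − b)))
P_1 = 1/(1+e^{1.5600}) = 0.1736
P_2 = 1/(1+e^{0.0490}) = 0.4878
E[score] = 0.1736 + 0.4878 = 0.6614

0.66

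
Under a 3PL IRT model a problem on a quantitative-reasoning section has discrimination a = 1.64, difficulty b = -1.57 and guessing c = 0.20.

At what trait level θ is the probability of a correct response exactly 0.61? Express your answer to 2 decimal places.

P(θ) = c + (1 − c) · 1 / (1 + exp(−a(θ − b)))
Remove guessing floor: (0.61 − 0.20)/(1 − 0.20) = 0.5125
logit = ln(0.5125/0.4875) = 0.0500
θ = b + logit/(a) = -1.57 + 0.0500/1.6400 = -1.5395

-1.54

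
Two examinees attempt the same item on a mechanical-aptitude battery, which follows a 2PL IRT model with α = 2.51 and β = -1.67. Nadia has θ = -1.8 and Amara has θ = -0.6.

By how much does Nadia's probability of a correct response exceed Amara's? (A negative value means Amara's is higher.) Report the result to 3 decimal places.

P(θ) = 1 / (1 + exp(−α(θ − β)))
P(Nadia) = 0.4191  [exponent -0.3263]
P(Amara) = 0.9362  [exponent 2.6857]
Difference = 0.4191 − 0.9362 = -0.5170

-0.517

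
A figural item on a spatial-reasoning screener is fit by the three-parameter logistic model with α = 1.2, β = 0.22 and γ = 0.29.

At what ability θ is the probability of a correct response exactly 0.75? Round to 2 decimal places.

0.73

P(θ) = γ + (1 − γ) · 1 / (1 + exp(−α(θ − β)))
Remove guessing floor: (0.75 − 0.29)/(1 − 0.29) = 0.6479
logit = ln(0.6479/0.3521) = 0.6098
θ = β + logit/(α) = 0.22 + 0.6098/1.2000 = 0.7281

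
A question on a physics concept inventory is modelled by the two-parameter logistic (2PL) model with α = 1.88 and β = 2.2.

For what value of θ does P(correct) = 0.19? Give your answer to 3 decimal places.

P(θ) = 1 / (1 + exp(−α(θ − β)))
logit = ln(0.1900/0.8100) = -1.4500
θ = β + logit/(α) = 2.2 + (-1.4500)/1.8800 = 1.4287

1.429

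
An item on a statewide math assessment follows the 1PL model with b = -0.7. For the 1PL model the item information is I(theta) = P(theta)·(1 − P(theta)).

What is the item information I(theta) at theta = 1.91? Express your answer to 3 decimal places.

0.064

P = 1/(1+e^{-2.6100}) = 0.9315
P(1−P) = 0.9315 × 0.0685 = 0.0638
I = P(1−P) = 0.06381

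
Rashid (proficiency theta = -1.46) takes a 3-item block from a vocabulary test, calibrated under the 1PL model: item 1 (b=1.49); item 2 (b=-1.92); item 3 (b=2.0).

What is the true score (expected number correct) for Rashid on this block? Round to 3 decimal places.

0.693

P(theta) = 1 / (1 + exp(−(theta − b)))
P_1 = 1/(1+e^{2.9500}) = 0.0497
P_2 = 1/(1+e^{-0.4600}) = 0.6130
P_3 = 1/(1+e^{3.4600}) = 0.0305
E[score] = 0.0497 + 0.6130 + 0.0305 = 0.6932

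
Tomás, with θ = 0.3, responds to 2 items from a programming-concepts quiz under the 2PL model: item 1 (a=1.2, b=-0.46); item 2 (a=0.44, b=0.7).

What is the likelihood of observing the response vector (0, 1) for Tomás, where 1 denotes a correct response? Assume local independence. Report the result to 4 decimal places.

0.1307

P(θ) = 1 / (1 + exp(−a(θ − b)))
P_1 = 1/(1+e^{-0.9120}) = 0.7134
P_2 = 1/(1+e^{0.1760}) = 0.4561
L = (1−P_1) × P_2 = 0.2866 × 0.4561 = 0.13072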